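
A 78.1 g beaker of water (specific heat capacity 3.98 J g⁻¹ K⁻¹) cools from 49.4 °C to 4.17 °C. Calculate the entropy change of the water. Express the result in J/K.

ΔS = -47 J/K

In kelvin: T₁ = 322.55 K, T₂ = 277.32 K. ΔS = ∫dQ_rev/T = m c ln(T₂/T₁) = 78.1 × 3.98 × ln(277.32/322.55) = -47 J/K.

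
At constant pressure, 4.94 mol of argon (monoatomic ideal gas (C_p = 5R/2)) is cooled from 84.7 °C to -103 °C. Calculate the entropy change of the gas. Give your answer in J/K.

In kelvin: T₁ = 357.85 K, T₂ = 170.15 K. At constant pressure, ΔS = nC_p ln(T₂/T₁) with C_p = 5R/2 = 20.79 J mol⁻¹ K⁻¹.
ΔS = 4.94 × 20.79 × ln(170.15/357.85) = -76.3 J/K.

ΔS = -76.3 J/K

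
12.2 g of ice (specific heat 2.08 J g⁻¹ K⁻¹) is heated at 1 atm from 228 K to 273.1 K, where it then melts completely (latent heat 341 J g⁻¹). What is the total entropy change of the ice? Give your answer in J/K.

Warming step: ΔS₁ = m c ln(T_tr/T_i) = 12.2 × 2.08 × ln(273.1/228) = 4.58 J/K.
Phase change: ΔS₂ = +mL/T_tr = 12.2 × 341 / 273.1 = 15.23 J/K.
ΔS_total = (4.58) + (15.23) = 19.8 J/K.

ΔS = 19.8 J/K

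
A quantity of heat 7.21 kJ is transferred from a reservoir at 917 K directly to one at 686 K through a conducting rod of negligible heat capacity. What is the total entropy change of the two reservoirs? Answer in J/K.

ΔS_total = 2.65 J/K

ΔS_hot = −Q/T_H = −7210/917 = -7.863 J/K and ΔS_cold = +Q/T_C = 7210/686 = 10.51 J/K.
ΔS_total = -7.863 + 10.51 = 2.65 J/K, positive as the second law requires.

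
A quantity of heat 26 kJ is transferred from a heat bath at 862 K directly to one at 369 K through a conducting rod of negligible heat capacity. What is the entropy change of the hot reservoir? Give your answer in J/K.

The hot reservoir loses heat Q, so ΔS_hot = −Q/T_H = −26000/862 = -30.2 J/K.

ΔS_hot = -30.2 J/K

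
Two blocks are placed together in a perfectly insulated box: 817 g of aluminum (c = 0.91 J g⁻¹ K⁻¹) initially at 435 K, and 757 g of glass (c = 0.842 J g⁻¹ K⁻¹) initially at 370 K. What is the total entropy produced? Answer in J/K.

Energy balance: T_f = (m₁c₁T₁ + m₂c₂T₂)/(m₁c₁ + m₂c₂) = 405 K.
ΔS₁ = m₁c₁ ln(T_f/T₁) = 743.47 × ln(405/435) = -53.13 J/K.
ΔS₂ = m₂c₂ ln(T_f/T₂) = 637.394 × ln(405/370) = 57.6 J/K.
ΔS_total = -53.13 + 57.6 = 4.47 J/K.

ΔS_total = 4.47 J/K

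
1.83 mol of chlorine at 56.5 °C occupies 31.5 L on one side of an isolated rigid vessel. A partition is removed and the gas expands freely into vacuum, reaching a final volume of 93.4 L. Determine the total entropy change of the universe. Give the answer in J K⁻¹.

No heat is exchanged and no work is done, so the ideal-gas temperature stays constant.
Entropy is a state function; using a reversible isothermal path, ΔS_gas = nR ln(V₂/V₁) = 1.83 × 8.314 × ln(93.4/31.5) = 16.5 J/K.
The insulated surroundings exchange no heat, so ΔS_surr = 0 and ΔS_universe = ΔS_gas.

ΔS_universe = 16.5 J/K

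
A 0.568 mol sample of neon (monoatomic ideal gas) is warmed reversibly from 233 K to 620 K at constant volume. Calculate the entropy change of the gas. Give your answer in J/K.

ΔS = 6.93 J/K

At constant volume, ΔS = nC_V ln(T₂/T₁) with C_V = 3R/2 = 12.47 J mol⁻¹ K⁻¹.
ΔS = 0.568 × 12.47 × ln(620/233) = 6.93 J/K.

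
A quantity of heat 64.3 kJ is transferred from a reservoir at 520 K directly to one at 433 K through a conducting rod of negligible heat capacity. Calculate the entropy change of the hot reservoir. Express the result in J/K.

ΔS_hot = -124 J/K

The hot reservoir loses heat Q, so ΔS_hot = −Q/T_H = −64300/520 = -124 J/K.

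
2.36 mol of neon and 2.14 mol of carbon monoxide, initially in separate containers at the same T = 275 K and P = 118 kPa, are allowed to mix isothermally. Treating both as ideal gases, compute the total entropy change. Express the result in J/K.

Mole fractions: x_A = 2.36/4.5 = 0.524, x_B = 0.476.
ΔS_mix = −R(n_A ln x_A + n_B ln x_B) = −8.314 × (2.36 ln 0.524 + 2.14 ln 0.476) = 25.9 J/K.

ΔS_mix = 25.9 J/K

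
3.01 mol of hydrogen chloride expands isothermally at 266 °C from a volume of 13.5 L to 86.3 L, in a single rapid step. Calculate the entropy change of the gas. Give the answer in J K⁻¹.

Entropy is a state function, so ΔS_gas depends only on the end states.
For an isothermal ideal gas ΔS_gas = nR ln(V₂/V₁) = 3.01 × 8.314 × ln(86.3/13.5) = 46.4 J/K.

ΔS_gas = 46.4 J/K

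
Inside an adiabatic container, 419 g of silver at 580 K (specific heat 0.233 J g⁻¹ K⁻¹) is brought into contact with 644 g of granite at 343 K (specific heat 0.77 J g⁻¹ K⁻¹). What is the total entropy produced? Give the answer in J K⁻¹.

ΔS_total = 12.6 J/K

Energy balance: T_f = (m₁c₁T₁ + m₂c₂T₂)/(m₁c₁ + m₂c₂) = 381.98 K.
ΔS₁ = m₁c₁ ln(T_f/T₁) = 97.627 × ln(381.98/580) = -40.77 J/K.
ΔS₂ = m₂c₂ ln(T_f/T₂) = 495.88 × ln(381.98/343) = 53.38 J/K.
ΔS_total = -40.77 + 53.38 = 12.6 J/K.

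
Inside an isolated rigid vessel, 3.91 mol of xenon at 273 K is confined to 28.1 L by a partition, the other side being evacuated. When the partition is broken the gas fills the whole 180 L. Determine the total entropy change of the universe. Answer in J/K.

No heat is exchanged and no work is done, so the ideal-gas temperature stays constant.
Entropy is a state function; using a reversible isothermal path, ΔS_gas = nR ln(V₂/V₁) = 3.91 × 8.314 × ln(180/28.1) = 60.4 J/K.
The insulated surroundings exchange no heat, so ΔS_surr = 0 and ΔS_universe = ΔS_gas.

ΔS_universe = 60.4 J/K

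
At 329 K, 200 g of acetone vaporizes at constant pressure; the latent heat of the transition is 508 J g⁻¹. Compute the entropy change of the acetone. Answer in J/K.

ΔS = 309 J/K

Heat absorbed by the substance: Q = mL = 200 × 508 = 101600 J.
At constant T, ΔS = Q_rev/T = 101600 / 329 = 309 J/K.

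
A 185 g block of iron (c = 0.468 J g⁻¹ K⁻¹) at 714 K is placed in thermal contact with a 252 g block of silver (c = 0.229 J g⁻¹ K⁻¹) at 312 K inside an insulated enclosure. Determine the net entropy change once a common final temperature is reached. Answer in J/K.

Energy balance: T_f = (m₁c₁T₁ + m₂c₂T₂)/(m₁c₁ + m₂c₂) = 553.22 K.
ΔS₁ = m₁c₁ ln(T_f/T₁) = 86.58 × ln(553.22/714) = -22.09 J/K.
ΔS₂ = m₂c₂ ln(T_f/T₂) = 57.708 × ln(553.22/312) = 33.05 J/K.
ΔS_total = -22.09 + 33.05 = 11 J/K.

ΔS_total = 11 J/K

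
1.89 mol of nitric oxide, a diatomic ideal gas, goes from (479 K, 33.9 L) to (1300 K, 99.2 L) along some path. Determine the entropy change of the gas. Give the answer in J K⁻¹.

Entropy is a state function: ΔS = nC_V ln(T₂/T₁) + nR ln(V₂/V₁), with C_V = 5R/2 = 20.79 J mol⁻¹ K⁻¹ for a diatomic ideal gas.
ΔS = 1.89 × [20.79 × ln(1300/479) + 8.314 × ln(99.2/33.9)] = 56.1 J/K.

ΔS = 56.1 J/K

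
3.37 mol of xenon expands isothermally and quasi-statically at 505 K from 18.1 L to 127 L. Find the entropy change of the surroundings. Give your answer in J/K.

ΔS_surr = -54.6 J/K

For an isothermal ideal gas ΔS_gas = nR ln(V₂/V₁) = 3.37 × 8.314 × ln(127/18.1) = 54.6 J/K.
The process is reversible, so ΔS_surr = −ΔS_gas = -54.6 J/K and ΔS_universe = 0.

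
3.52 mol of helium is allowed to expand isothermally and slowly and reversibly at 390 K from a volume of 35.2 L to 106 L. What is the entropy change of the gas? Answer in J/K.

ΔS_gas = 32.3 J/K

For an isothermal ideal gas ΔS_gas = nR ln(V₂/V₁) = 3.52 × 8.314 × ln(106/35.2) = 32.3 J/K.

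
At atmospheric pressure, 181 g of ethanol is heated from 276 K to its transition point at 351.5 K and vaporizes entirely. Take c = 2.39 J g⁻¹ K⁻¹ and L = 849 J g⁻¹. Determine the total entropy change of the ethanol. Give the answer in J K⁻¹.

ΔS = 542 J/K

Warming step: ΔS₁ = m c ln(T_tr/T_i) = 181 × 2.39 × ln(351.5/276) = 104.6 J/K.
Phase change: ΔS₂ = +mL/T_tr = 181 × 849 / 351.5 = 437.2 J/K.
ΔS_total = (104.6) + (437.2) = 542 J/K.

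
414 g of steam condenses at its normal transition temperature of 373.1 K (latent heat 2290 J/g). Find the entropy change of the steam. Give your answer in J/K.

ΔS = -2540 J/K

Heat released by the substance: Q = −mL = −414 × 2290 = −948060 J.
At constant T, ΔS = Q_rev/T = −948060 / 373.1 = -2540 J/K.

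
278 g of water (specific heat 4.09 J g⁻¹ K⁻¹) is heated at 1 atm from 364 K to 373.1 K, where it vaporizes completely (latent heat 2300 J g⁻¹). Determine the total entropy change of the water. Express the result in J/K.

Warming step: ΔS₁ = m c ln(T_tr/T_i) = 278 × 4.09 × ln(373.1/364) = 28.08 J/K.
Phase change: ΔS₂ = +mL/T_tr = 278 × 2300 / 373.1 = 1714 J/K.
ΔS_total = (28.08) + (1714) = 1740 J/K.

ΔS = 1740 J/K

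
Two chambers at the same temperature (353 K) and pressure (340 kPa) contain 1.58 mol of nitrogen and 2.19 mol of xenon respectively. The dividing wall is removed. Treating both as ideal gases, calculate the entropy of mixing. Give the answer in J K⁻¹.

Mole fractions: x_A = 1.58/3.77 = 0.419, x_B = 0.581.
ΔS_mix = −R(n_A ln x_A + n_B ln x_B) = −8.314 × (1.58 ln 0.419 + 2.19 ln 0.581) = 21.3 J/K.

ΔS_mix = 21.3 J/K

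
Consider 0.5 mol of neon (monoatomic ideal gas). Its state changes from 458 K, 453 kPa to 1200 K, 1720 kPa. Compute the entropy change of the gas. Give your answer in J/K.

ΔS = 4.46 J/K

ΔS = nC_p ln(T₂/T₁) − nR ln(P₂/P₁), with C_p = 5R/2 = 20.79 J mol⁻¹ K⁻¹ for a monoatomic ideal gas.
ΔS = 0.5 × [20.79 × ln(1200/458) − 8.314 × ln(1720/453)] = 4.46 J/K.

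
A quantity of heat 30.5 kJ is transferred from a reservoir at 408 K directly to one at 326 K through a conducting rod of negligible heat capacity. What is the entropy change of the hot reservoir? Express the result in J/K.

The hot reservoir loses heat Q, so ΔS_hot = −Q/T_H = −30500/408 = -74.8 J/K.

ΔS_hot = -74.8 J/K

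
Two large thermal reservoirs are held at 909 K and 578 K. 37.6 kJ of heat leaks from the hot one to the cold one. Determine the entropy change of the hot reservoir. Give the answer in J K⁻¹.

The hot reservoir loses heat Q, so ΔS_hot = −Q/T_H = −37600/909 = -41.4 J/K.

ΔS_hot = -41.4 J/K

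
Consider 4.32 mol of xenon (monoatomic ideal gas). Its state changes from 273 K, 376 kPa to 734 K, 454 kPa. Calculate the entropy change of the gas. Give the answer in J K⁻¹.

ΔS = 82 J/K

ΔS = nC_p ln(T₂/T₁) − nR ln(P₂/P₁), with C_p = 5R/2 = 20.79 J mol⁻¹ K⁻¹ for a monoatomic ideal gas.
ΔS = 4.32 × [20.79 × ln(734/273) − 8.314 × ln(454/376)] = 82 J/K.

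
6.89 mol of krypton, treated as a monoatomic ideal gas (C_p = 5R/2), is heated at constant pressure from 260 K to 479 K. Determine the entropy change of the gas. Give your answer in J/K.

ΔS = 87.5 J/K

At constant pressure, ΔS = nC_p ln(T₂/T₁) with C_p = 5R/2 = 20.79 J mol⁻¹ K⁻¹.
ΔS = 6.89 × 20.79 × ln(479/260) = 87.5 J/K.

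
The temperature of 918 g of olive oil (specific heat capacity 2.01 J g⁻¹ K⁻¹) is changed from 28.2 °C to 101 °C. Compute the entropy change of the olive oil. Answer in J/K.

In kelvin: T₁ = 301.35 K, T₂ = 374.15 K. ΔS = ∫dQ_rev/T = m c ln(T₂/T₁) = 918 × 2.01 × ln(374.15/301.35) = 399 J/K.

ΔS = 399 J/K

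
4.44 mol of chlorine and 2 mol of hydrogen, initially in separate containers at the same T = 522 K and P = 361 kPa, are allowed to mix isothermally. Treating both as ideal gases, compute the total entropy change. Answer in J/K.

ΔS_mix = 33.2 J/K

Mole fractions: x_A = 4.44/6.44 = 0.689, x_B = 0.311.
ΔS_mix = −R(n_A ln x_A + n_B ln x_B) = −8.314 × (4.44 ln 0.689 + 2 ln 0.311) = 33.2 J/K.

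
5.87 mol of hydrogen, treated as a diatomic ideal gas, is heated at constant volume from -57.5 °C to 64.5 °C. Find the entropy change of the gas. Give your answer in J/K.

ΔS = 54.7 J/K

In kelvin: T₁ = 215.65 K, T₂ = 337.65 K. At constant volume, ΔS = nC_V ln(T₂/T₁) with C_V = 5R/2 = 20.79 J mol⁻¹ K⁻¹.
ΔS = 5.87 × 20.79 × ln(337.65/215.65) = 54.7 J/K.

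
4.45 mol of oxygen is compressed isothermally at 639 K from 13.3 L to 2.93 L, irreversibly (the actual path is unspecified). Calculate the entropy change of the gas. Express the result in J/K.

ΔS_gas = -56 J/K

Entropy is a state function, so ΔS_gas depends only on the end states.
For an isothermal ideal gas ΔS_gas = nR ln(V₂/V₁) = 4.45 × 8.314 × ln(2.93/13.3) = -56 J/K.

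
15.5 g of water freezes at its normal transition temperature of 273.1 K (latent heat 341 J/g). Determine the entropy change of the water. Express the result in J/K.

Heat released by the substance: Q = −mL = −15.5 × 341 = −5285.5 J.
At constant T, ΔS = Q_rev/T = −5285.5 / 273.1 = -19.4 J/K.

ΔS = -19.4 J/K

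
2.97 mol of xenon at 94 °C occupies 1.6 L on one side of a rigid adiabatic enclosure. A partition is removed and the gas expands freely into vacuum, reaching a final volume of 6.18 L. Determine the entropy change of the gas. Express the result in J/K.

For an ideal gas in free expansion Q = 0 and W = 0, so T is unchanged.
Entropy is a state function; using a reversible isothermal path, ΔS_gas = nR ln(V₂/V₁) = 2.97 × 8.314 × ln(6.18/1.6) = 33.4 J/K.

ΔS_gas = 33.4 J/K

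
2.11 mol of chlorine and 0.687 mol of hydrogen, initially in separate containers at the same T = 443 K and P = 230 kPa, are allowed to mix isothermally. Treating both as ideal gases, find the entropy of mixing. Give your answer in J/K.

ΔS_mix = 13 J/K

Mole fractions: x_A = 2.11/2.8 = 0.754, x_B = 0.246.
ΔS_mix = −R(n_A ln x_A + n_B ln x_B) = −8.314 × (2.11 ln 0.754 + 0.687 ln 0.246) = 13 J/K.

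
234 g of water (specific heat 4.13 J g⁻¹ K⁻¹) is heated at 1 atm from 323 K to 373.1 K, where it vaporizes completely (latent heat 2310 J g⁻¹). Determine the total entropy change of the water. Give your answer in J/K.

ΔS = 1590 J/K

Warming step: ΔS₁ = m c ln(T_tr/T_i) = 234 × 4.13 × ln(373.1/323) = 139.4 J/K.
Phase change: ΔS₂ = +mL/T_tr = 234 × 2310 / 373.1 = 1449 J/K.
ΔS_total = (139.4) + (1449) = 1590 J/K.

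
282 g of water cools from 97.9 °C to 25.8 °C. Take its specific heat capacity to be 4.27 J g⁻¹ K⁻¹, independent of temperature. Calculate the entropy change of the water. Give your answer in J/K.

In kelvin: T₁ = 371.05 K, T₂ = 298.95 K. ΔS = ∫dQ_rev/T = m c ln(T₂/T₁) = 282 × 4.27 × ln(298.95/371.05) = -260 J/K.

ΔS = -260 J/K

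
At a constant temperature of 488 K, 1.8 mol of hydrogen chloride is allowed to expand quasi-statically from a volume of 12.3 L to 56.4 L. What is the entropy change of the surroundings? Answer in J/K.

ΔS_surr = -22.8 J/K

For an isothermal ideal gas ΔS_gas = nR ln(V₂/V₁) = 1.8 × 8.314 × ln(56.4/12.3) = 22.8 J/K.
The process is reversible, so ΔS_surr = −ΔS_gas = -22.8 J/K and ΔS_universe = 0.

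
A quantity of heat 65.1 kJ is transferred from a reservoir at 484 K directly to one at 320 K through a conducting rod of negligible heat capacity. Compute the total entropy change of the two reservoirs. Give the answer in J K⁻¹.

ΔS_hot = −Q/T_H = −65100/484 = -134.5 J/K and ΔS_cold = +Q/T_C = 65100/320 = 203.4 J/K.
ΔS_total = -134.5 + 203.4 = 68.9 J/K, positive as the second law requires.

ΔS_total = 68.9 J/K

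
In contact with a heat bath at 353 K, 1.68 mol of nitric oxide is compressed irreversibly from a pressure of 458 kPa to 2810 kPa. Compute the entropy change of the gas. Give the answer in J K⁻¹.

Entropy is a state function, so ΔS_gas depends only on the end states.
For an isothermal ideal gas ΔS_gas = nR ln(P₁/P₂) = 1.68 × 8.314 × ln(458/2810) = -25.3 J/K.

ΔS_gas = -25.3 J/K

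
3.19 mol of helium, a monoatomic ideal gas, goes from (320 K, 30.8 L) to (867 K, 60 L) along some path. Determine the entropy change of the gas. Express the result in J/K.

ΔS = 57.3 J/K

Entropy is a state function: ΔS = nC_V ln(T₂/T₁) + nR ln(V₂/V₁), with C_V = 3R/2 = 12.47 J mol⁻¹ K⁻¹ for a monoatomic ideal gas.
ΔS = 3.19 × [12.47 × ln(867/320) + 8.314 × ln(60/30.8)] = 57.3 J/K.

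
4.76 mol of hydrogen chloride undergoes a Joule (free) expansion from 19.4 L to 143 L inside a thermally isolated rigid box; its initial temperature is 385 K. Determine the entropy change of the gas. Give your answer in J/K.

ΔS_gas = 79.1 J/K

For an ideal gas in free expansion Q = 0 and W = 0, so T is unchanged.
Entropy is a state function; using a reversible isothermal path, ΔS_gas = nR ln(V₂/V₁) = 4.76 × 8.314 × ln(143/19.4) = 79.1 J/K.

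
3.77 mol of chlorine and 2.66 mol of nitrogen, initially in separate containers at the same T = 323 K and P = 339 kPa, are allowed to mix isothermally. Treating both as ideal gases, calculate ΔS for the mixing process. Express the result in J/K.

Mole fractions: x_A = 3.77/6.43 = 0.586, x_B = 0.414.
ΔS_mix = −R(n_A ln x_A + n_B ln x_B) = −8.314 × (3.77 ln 0.586 + 2.66 ln 0.414) = 36.3 J/K.

ΔS_mix = 36.3 J/K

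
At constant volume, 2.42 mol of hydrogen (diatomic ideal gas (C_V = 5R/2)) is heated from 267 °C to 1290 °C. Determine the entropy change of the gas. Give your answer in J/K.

In kelvin: T₁ = 540.15 K, T₂ = 1563.15 K. At constant volume, ΔS = nC_V ln(T₂/T₁) with C_V = 5R/2 = 20.79 J mol⁻¹ K⁻¹.
ΔS = 2.42 × 20.79 × ln(1563.15/540.15) = 53.4 J/K.

ΔS = 53.4 J/K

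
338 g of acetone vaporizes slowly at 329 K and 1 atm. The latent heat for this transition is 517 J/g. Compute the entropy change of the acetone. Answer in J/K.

Heat absorbed by the substance: Q = mL = 338 × 517 = 174746 J.
At constant T, ΔS = Q_rev/T = 174746 / 329 = 531 J/K.

ΔS = 531 J/K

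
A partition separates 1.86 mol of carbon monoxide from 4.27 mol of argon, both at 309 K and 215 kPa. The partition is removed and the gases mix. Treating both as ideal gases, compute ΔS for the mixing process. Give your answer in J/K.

ΔS_mix = 31.3 J/K

Mole fractions: x_A = 1.86/6.13 = 0.303, x_B = 0.697.
ΔS_mix = −R(n_A ln x_A + n_B ln x_B) = −8.314 × (1.86 ln 0.303 + 4.27 ln 0.697) = 31.3 J/K.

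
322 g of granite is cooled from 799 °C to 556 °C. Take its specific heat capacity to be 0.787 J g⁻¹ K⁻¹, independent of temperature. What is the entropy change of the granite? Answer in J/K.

In kelvin: T₁ = 1072.15 K, T₂ = 829.15 K. ΔS = ∫dQ_rev/T = m c ln(T₂/T₁) = 322 × 0.787 × ln(829.15/1072.15) = -65.1 J/K.

ΔS = -65.1 J/K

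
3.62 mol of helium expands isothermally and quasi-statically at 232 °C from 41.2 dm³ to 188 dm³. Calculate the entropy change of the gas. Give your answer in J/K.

ΔS_gas = 45.7 J/K

For an isothermal ideal gas ΔS_gas = nR ln(V₂/V₁) = 3.62 × 8.314 × ln(188/41.2) = 45.7 J/K.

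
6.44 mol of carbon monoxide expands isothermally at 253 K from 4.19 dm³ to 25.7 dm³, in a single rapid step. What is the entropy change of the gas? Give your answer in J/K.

Entropy is a state function, so ΔS_gas depends only on the end states.
For an isothermal ideal gas ΔS_gas = nR ln(V₂/V₁) = 6.44 × 8.314 × ln(25.7/4.19) = 97.1 J/K.

ΔS_gas = 97.1 J/K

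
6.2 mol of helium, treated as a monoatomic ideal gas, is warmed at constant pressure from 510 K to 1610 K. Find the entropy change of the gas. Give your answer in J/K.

ΔS = 148 J/K

At constant pressure, ΔS = nC_p ln(T₂/T₁) with C_p = 5R/2 = 20.79 J mol⁻¹ K⁻¹.
ΔS = 6.2 × 20.79 × ln(1610/510) = 148 J/K.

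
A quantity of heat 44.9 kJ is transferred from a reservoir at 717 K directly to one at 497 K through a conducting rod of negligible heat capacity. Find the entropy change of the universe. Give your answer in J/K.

ΔS_total = 27.7 J/K

ΔS_hot = −Q/T_H = −44900/717 = -62.62 J/K and ΔS_cold = +Q/T_C = 44900/497 = 90.34 J/K.
ΔS_total = -62.62 + 90.34 = 27.7 J/K, positive as the second law requires.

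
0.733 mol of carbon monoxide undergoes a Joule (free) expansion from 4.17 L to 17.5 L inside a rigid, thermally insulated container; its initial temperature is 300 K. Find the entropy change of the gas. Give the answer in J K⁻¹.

ΔS_gas = 8.74 J/K

No heat is exchanged and no work is done, so the ideal-gas temperature stays constant.
Entropy is a state function; using a reversible isothermal path, ΔS_gas = nR ln(V₂/V₁) = 0.733 × 8.314 × ln(17.5/4.17) = 8.74 J/K.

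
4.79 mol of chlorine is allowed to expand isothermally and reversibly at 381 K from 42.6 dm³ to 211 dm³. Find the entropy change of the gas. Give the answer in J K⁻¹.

ΔS_gas = 63.7 J/K

For an isothermal ideal gas ΔS_gas = nR ln(V₂/V₁) = 4.79 × 8.314 × ln(211/42.6) = 63.7 J/K.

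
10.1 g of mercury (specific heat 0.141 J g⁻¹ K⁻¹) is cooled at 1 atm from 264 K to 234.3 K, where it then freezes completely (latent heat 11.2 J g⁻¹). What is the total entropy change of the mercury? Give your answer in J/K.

ΔS = -0.653 J/K

Cooling step: ΔS₁ = m c ln(T_tr/T_i) = 10.1 × 0.141 × ln(234.3/264) = -0.17 J/K.
Phase change: ΔS₂ = −mL/T_tr = −10.1 × 11.2 / 234.3 = -0.4828 J/K.
ΔS_total = (-0.17) + (-0.4828) = -0.653 J/K.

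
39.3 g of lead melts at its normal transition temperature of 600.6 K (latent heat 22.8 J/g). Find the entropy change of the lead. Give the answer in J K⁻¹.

ΔS = 1.49 J/K

Heat absorbed by the substance: Q = mL = 39.3 × 22.8 = 896.04 J.
At constant T, ΔS = Q_rev/T = 896.04 / 600.6 = 1.49 J/K.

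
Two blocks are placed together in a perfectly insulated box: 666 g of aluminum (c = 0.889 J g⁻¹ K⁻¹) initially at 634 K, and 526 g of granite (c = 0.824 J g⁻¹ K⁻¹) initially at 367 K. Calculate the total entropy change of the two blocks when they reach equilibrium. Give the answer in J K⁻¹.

Energy balance: T_f = (m₁c₁T₁ + m₂c₂T₂)/(m₁c₁ + m₂c₂) = 521.15 K.
ΔS₁ = m₁c₁ ln(T_f/T₁) = 592.074 × ln(521.15/634) = -116.05 J/K.
ΔS₂ = m₂c₂ ln(T_f/T₂) = 433.424 × ln(521.15/367) = 151.99 J/K.
ΔS_total = -116.05 + 151.99 = 35.9 J/K.

ΔS_total = 35.9 J/K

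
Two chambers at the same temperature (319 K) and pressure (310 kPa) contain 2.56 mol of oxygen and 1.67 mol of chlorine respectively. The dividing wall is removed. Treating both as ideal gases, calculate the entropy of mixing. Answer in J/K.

Mole fractions: x_A = 2.56/4.23 = 0.605, x_B = 0.395.
ΔS_mix = −R(n_A ln x_A + n_B ln x_B) = −8.314 × (2.56 ln 0.605 + 1.67 ln 0.395) = 23.6 J/K.

ΔS_mix = 23.6 J/K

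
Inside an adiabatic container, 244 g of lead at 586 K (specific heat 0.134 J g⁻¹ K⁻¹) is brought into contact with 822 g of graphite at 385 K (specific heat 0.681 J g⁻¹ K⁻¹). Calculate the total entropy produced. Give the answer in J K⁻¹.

Energy balance: T_f = (m₁c₁T₁ + m₂c₂T₂)/(m₁c₁ + m₂c₂) = 396.09 K.
ΔS₁ = m₁c₁ ln(T_f/T₁) = 32.696 × ln(396.09/586) = -12.81 J/K.
ΔS₂ = m₂c₂ ln(T_f/T₂) = 559.782 × ln(396.09/385) = 15.9 J/K.
ΔS_total = -12.81 + 15.9 = 3.09 J/K.

ΔS_total = 3.09 J/K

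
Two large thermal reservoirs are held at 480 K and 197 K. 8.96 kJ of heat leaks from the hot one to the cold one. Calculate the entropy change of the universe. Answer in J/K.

ΔS_hot = −Q/T_H = −8960/480 = -18.67 J/K and ΔS_cold = +Q/T_C = 8960/197 = 45.48 J/K.
ΔS_total = -18.67 + 45.48 = 26.8 J/K, positive as the second law requires.

ΔS_total = 26.8 J/K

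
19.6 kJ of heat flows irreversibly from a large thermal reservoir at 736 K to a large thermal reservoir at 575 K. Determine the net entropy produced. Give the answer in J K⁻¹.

ΔS_hot = −Q/T_H = −19600/736 = -26.63 J/K and ΔS_cold = +Q/T_C = 19600/575 = 34.09 J/K.
ΔS_total = -26.63 + 34.09 = 7.46 J/K, positive as the second law requires.

ΔS_total = 7.46 J/K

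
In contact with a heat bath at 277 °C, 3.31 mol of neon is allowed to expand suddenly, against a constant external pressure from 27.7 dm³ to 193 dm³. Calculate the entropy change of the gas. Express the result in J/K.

ΔS_gas = 53.4 J/K

Entropy is a state function, so ΔS_gas depends only on the end states.
For an isothermal ideal gas ΔS_gas = nR ln(V₂/V₁) = 3.31 × 8.314 × ln(193/27.7) = 53.4 J/K.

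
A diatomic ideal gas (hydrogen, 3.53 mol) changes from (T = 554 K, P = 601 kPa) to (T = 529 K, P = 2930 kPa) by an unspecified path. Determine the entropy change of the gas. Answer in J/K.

ΔS = -51.2 J/K

ΔS = nC_p ln(T₂/T₁) − nR ln(P₂/P₁), with C_p = 7R/2 = 29.1 J mol⁻¹ K⁻¹ for a diatomic ideal gas.
ΔS = 3.53 × [29.1 × ln(529/554) − 8.314 × ln(2930/601)] = -51.2 J/K.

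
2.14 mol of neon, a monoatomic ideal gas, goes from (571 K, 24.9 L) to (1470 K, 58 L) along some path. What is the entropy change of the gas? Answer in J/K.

Entropy is a state function: ΔS = nC_V ln(T₂/T₁) + nR ln(V₂/V₁), with C_V = 3R/2 = 12.47 J mol⁻¹ K⁻¹ for a monoatomic ideal gas.
ΔS = 2.14 × [12.47 × ln(1470/571) + 8.314 × ln(58/24.9)] = 40.3 J/K.

ΔS = 40.3 J/K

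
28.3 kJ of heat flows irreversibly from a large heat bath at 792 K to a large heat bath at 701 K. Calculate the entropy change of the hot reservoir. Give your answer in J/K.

The hot reservoir loses heat Q, so ΔS_hot = −Q/T_H = −28300/792 = -35.7 J/K.

ΔS_hot = -35.7 J/K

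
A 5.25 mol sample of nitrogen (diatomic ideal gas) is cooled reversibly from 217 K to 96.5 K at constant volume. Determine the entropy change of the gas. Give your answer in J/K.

ΔS = -88.4 J/K

At constant volume, ΔS = nC_V ln(T₂/T₁) with C_V = 5R/2 = 20.79 J mol⁻¹ K⁻¹.
ΔS = 5.25 × 20.79 × ln(96.5/217) = -88.4 J/K.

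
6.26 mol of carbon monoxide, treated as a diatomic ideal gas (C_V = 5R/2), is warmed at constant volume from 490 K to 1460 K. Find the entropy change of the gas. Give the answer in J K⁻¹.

ΔS = 142 J/K

At constant volume, ΔS = nC_V ln(T₂/T₁) with C_V = 5R/2 = 20.79 J mol⁻¹ K⁻¹.
ΔS = 6.26 × 20.79 × ln(1460/490) = 142 J/K.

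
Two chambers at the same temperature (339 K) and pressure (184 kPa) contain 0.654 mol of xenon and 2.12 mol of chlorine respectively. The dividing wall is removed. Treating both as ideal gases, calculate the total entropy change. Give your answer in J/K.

ΔS_mix = 12.6 J/K

Mole fractions: x_A = 0.654/2.77 = 0.236, x_B = 0.764.
ΔS_mix = −R(n_A ln x_A + n_B ln x_B) = −8.314 × (0.654 ln 0.236 + 2.12 ln 0.764) = 12.6 J/K.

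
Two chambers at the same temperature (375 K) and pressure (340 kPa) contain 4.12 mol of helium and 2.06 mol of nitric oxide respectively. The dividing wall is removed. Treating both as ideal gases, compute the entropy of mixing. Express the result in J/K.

ΔS_mix = 32.7 J/K

Mole fractions: x_A = 4.12/6.18 = 0.667, x_B = 0.333.
ΔS_mix = −R(n_A ln x_A + n_B ln x_B) = −8.314 × (4.12 ln 0.667 + 2.06 ln 0.333) = 32.7 J/K.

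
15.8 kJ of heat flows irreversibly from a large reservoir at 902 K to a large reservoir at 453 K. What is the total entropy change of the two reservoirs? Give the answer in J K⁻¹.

ΔS_hot = −Q/T_H = −15800/902 = -17.52 J/K and ΔS_cold = +Q/T_C = 15800/453 = 34.88 J/K.
ΔS_total = -17.52 + 34.88 = 17.4 J/K, positive as the second law requires.

ΔS_total = 17.4 J/K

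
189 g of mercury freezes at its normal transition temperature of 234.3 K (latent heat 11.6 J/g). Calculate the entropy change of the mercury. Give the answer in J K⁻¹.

Heat released by the substance: Q = −mL = −189 × 11.6 = −2192.4 J.
At constant T, ΔS = Q_rev/T = −2192.4 / 234.3 = -9.36 J/K.

ΔS = -9.36 J/K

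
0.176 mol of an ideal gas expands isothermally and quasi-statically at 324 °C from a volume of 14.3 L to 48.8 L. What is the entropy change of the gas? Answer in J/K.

For an isothermal ideal gas ΔS_gas = nR ln(V₂/V₁) = 0.176 × 8.314 × ln(48.8/14.3) = 1.8 J/K.

ΔS_gas = 1.8 J/K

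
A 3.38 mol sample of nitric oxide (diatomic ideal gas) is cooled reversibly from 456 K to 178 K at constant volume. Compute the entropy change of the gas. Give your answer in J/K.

ΔS = -66.1 J/K

At constant volume, ΔS = nC_V ln(T₂/T₁) with C_V = 5R/2 = 20.79 J mol⁻¹ K⁻¹.
ΔS = 3.38 × 20.79 × ln(178/456) = -66.1 J/K.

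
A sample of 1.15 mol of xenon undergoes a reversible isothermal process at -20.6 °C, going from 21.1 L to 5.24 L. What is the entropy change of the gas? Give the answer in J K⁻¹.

ΔS_gas = -13.3 J/K

For an isothermal ideal gas ΔS_gas = nR ln(V₂/V₁) = 1.15 × 8.314 × ln(5.24/21.1) = -13.3 J/K.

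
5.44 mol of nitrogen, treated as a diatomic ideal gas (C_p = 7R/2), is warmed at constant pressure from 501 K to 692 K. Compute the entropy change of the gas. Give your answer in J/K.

At constant pressure, ΔS = nC_p ln(T₂/T₁) with C_p = 7R/2 = 29.1 J mol⁻¹ K⁻¹.
ΔS = 5.44 × 29.1 × ln(692/501) = 51.1 J/K.

ΔS = 51.1 J/K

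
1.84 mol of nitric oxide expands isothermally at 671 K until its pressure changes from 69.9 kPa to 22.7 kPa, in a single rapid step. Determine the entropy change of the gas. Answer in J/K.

ΔS_gas = 17.2 J/K

Entropy is a state function, so ΔS_gas depends only on the end states.
For an isothermal ideal gas ΔS_gas = nR ln(P₁/P₂) = 1.84 × 8.314 × ln(69.9/22.7) = 17.2 J/K.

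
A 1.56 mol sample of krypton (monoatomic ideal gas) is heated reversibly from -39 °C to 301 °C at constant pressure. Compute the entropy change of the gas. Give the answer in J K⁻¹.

ΔS = 29.1 J/K

In kelvin: T₁ = 234.15 K, T₂ = 574.15 K. At constant pressure, ΔS = nC_p ln(T₂/T₁) with C_p = 5R/2 = 20.79 J mol⁻¹ K⁻¹.
ΔS = 1.56 × 20.79 × ln(574.15/234.15) = 29.1 J/K.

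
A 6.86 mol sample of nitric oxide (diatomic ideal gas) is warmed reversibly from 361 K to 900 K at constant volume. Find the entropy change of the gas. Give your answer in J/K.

ΔS = 130 J/K

At constant volume, ΔS = nC_V ln(T₂/T₁) with C_V = 5R/2 = 20.79 J mol⁻¹ K⁻¹.
ΔS = 6.86 × 20.79 × ln(900/361) = 130 J/K.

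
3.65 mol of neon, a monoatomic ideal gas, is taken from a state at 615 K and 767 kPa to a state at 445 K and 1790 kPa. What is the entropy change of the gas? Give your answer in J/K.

ΔS = -50.3 J/K

ΔS = nC_p ln(T₂/T₁) − nR ln(P₂/P₁), with C_p = 5R/2 = 20.79 J mol⁻¹ K⁻¹ for a monoatomic ideal gas.
ΔS = 3.65 × [20.79 × ln(445/615) − 8.314 × ln(1790/767)] = -50.3 J/K.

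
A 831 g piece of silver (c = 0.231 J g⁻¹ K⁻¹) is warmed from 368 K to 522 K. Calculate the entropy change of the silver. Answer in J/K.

ΔS = ∫dQ_rev/T = m c ln(T₂/T₁) = 831 × 0.231 × ln(522/368) = 67.1 J/K.

ΔS = 67.1 J/K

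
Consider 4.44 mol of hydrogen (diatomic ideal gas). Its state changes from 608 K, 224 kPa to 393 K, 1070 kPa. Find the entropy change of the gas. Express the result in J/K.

ΔS = -114 J/K

ΔS = nC_p ln(T₂/T₁) − nR ln(P₂/P₁), with C_p = 7R/2 = 29.1 J mol⁻¹ K⁻¹ for a diatomic ideal gas.
ΔS = 4.44 × [29.1 × ln(393/608) − 8.314 × ln(1070/224)] = -114 J/K.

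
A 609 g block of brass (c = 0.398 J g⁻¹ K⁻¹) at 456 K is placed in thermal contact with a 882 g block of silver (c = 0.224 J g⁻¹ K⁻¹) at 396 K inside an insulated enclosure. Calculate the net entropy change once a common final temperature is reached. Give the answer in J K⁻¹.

ΔS_total = 1.08 J/K

Energy balance: T_f = (m₁c₁T₁ + m₂c₂T₂)/(m₁c₁ + m₂c₂) = 429.06 K.
ΔS₁ = m₁c₁ ln(T_f/T₁) = 242.382 × ln(429.06/456) = -14.76 J/K.
ΔS₂ = m₂c₂ ln(T_f/T₂) = 197.568 × ln(429.06/396) = 15.84 J/K.
ΔS_total = -14.76 + 15.84 = 1.08 J/K.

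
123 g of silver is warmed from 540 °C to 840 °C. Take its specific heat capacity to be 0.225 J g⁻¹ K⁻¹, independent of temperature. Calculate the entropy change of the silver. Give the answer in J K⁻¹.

ΔS = 8.69 J/K

In kelvin: T₁ = 813.15 K, T₂ = 1113.15 K. ΔS = ∫dQ_rev/T = m c ln(T₂/T₁) = 123 × 0.225 × ln(1113.15/813.15) = 8.69 J/K.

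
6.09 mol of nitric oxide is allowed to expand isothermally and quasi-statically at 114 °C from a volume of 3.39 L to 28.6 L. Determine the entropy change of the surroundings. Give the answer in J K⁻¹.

For an isothermal ideal gas ΔS_gas = nR ln(V₂/V₁) = 6.09 × 8.314 × ln(28.6/3.39) = 108 J/K.
The process is reversible, so ΔS_surr = −ΔS_gas = -108 J/K and ΔS_universe = 0.

ΔS_surr = -108 J/K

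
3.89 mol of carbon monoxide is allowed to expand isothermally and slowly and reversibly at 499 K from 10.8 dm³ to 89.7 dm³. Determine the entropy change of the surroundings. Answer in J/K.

For an isothermal ideal gas ΔS_gas = nR ln(V₂/V₁) = 3.89 × 8.314 × ln(89.7/10.8) = 68.5 J/K.
The process is reversible, so ΔS_surr = −ΔS_gas = -68.5 J/K and ΔS_universe = 0.

ΔS_surr = -68.5 J/K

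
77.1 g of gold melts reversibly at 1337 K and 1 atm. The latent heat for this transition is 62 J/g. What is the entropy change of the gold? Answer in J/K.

Heat absorbed by the substance: Q = mL = 77.1 × 62 = 4780.2 J.
At constant T, ΔS = Q_rev/T = 4780.2 / 1337 = 3.58 J/K.

ΔS = 3.58 J/K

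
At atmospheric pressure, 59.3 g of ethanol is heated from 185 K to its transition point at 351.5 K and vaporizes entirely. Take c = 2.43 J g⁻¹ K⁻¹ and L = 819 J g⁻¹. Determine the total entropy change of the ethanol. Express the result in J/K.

ΔS = 231 J/K

Warming step: ΔS₁ = m c ln(T_tr/T_i) = 59.3 × 2.43 × ln(351.5/185) = 92.49 J/K.
Phase change: ΔS₂ = +mL/T_tr = 59.3 × 819 / 351.5 = 138.2 J/K.
ΔS_total = (92.49) + (138.2) = 231 J/K.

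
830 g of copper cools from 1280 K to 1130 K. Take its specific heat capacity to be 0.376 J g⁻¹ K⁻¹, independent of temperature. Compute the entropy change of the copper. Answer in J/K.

ΔS = ∫dQ_rev/T = m c ln(T₂/T₁) = 830 × 0.376 × ln(1130/1280) = -38.9 J/K.

ΔS = -38.9 J/K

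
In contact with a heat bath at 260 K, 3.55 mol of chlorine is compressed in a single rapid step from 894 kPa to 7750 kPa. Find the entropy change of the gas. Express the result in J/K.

ΔS_gas = -63.7 J/K

Entropy is a state function, so ΔS_gas depends only on the end states.
For an isothermal ideal gas ΔS_gas = nR ln(P₁/P₂) = 3.55 × 8.314 × ln(894/7750) = -63.7 J/K.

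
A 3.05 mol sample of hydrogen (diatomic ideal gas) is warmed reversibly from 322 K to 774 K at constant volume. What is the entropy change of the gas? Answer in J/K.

At constant volume, ΔS = nC_V ln(T₂/T₁) with C_V = 5R/2 = 20.79 J mol⁻¹ K⁻¹.
ΔS = 3.05 × 20.79 × ln(774/322) = 55.6 J/K.

ΔS = 55.6 J/K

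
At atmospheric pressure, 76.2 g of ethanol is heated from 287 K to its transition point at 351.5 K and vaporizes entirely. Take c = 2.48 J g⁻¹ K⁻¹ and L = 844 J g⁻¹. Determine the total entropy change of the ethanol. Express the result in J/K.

Warming step: ΔS₁ = m c ln(T_tr/T_i) = 76.2 × 2.48 × ln(351.5/287) = 38.31 J/K.
Phase change: ΔS₂ = +mL/T_tr = 76.2 × 844 / 351.5 = 183 J/K.
ΔS_total = (38.31) + (183) = 221 J/K.

ΔS = 221 J/K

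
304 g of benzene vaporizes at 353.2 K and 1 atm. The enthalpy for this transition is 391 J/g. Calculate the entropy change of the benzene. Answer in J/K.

Heat absorbed by the substance: Q = mL = 304 × 391 = 118864 J.
At constant T, ΔS = Q_rev/T = 118864 / 353.2 = 337 J/K.

ΔS = 337 J/K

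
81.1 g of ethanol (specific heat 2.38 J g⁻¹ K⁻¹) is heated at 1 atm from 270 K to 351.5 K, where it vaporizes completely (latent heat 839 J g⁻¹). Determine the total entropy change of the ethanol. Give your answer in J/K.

Warming step: ΔS₁ = m c ln(T_tr/T_i) = 81.1 × 2.38 × ln(351.5/270) = 50.916 J/K.
Phase change: ΔS₂ = +mL/T_tr = 81.1 × 839 / 351.5 = 193.58 J/K.
ΔS_total = (50.916) + (193.58) = 244 J/K.

ΔS = 244 J/K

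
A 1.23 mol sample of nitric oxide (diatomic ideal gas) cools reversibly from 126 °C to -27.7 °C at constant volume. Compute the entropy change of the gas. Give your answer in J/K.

ΔS = -12.4 J/K

In kelvin: T₁ = 399.15 K, T₂ = 245.45 K. At constant volume, ΔS = nC_V ln(T₂/T₁) with C_V = 5R/2 = 20.79 J mol⁻¹ K⁻¹.
ΔS = 1.23 × 20.79 × ln(245.45/399.15) = -12.4 J/K.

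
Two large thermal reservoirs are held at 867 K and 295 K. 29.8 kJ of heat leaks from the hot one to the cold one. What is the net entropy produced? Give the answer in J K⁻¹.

ΔS_hot = −Q/T_H = −29800/867 = -34.37 J/K and ΔS_cold = +Q/T_C = 29800/295 = 101 J/K.
ΔS_total = -34.37 + 101 = 66.6 J/K, positive as the second law requires.

ΔS_total = 66.6 J/K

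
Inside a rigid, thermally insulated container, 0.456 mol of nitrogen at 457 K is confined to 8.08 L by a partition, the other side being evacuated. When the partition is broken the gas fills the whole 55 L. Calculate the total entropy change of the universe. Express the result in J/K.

ΔS_universe = 7.27 J/K

For an ideal gas in free expansion Q = 0 and W = 0, so T is unchanged.
Entropy is a state function; using a reversible isothermal path, ΔS_gas = nR ln(V₂/V₁) = 0.456 × 8.314 × ln(55/8.08) = 7.27 J/K.
The insulated surroundings exchange no heat, so ΔS_surr = 0 and ΔS_universe = ΔS_gas.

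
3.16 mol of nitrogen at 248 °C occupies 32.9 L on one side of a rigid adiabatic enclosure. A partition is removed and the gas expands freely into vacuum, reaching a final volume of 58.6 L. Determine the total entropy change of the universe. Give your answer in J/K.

No heat is exchanged and no work is done, so the ideal-gas temperature stays constant.
Entropy is a state function; using a reversible isothermal path, ΔS_gas = nR ln(V₂/V₁) = 3.16 × 8.314 × ln(58.6/32.9) = 15.2 J/K.
The insulated surroundings exchange no heat, so ΔS_surr = 0 and ΔS_universe = ΔS_gas.

ΔS_universe = 15.2 J/K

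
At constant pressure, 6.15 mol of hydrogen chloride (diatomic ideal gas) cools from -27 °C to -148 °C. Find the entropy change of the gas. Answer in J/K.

ΔS = -121 J/K

In kelvin: T₁ = 246.15 K, T₂ = 125.15 K. At constant pressure, ΔS = nC_p ln(T₂/T₁) with C_p = 7R/2 = 29.1 J mol⁻¹ K⁻¹.
ΔS = 6.15 × 29.1 × ln(125.15/246.15) = -121 J/K.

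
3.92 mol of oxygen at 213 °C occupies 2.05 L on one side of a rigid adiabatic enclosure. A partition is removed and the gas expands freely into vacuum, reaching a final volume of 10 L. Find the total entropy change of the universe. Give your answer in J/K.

For an ideal gas in free expansion Q = 0 and W = 0, so T is unchanged.
Entropy is a state function; using a reversible isothermal path, ΔS_gas = nR ln(V₂/V₁) = 3.92 × 8.314 × ln(10/2.05) = 51.6 J/K.
The insulated surroundings exchange no heat, so ΔS_surr = 0 and ΔS_universe = ΔS_gas.

ΔS_universe = 51.6 J/K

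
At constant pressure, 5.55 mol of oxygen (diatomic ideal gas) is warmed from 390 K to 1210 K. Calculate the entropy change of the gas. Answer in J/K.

At constant pressure, ΔS = nC_p ln(T₂/T₁) with C_p = 7R/2 = 29.1 J mol⁻¹ K⁻¹.
ΔS = 5.55 × 29.1 × ln(1210/390) = 183 J/K.

ΔS = 183 J/K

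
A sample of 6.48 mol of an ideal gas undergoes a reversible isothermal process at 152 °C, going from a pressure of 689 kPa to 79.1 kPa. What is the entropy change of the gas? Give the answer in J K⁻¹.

ΔS_gas = 117 J/K

For an isothermal ideal gas ΔS_gas = nR ln(P₁/P₂) = 6.48 × 8.314 × ln(689/79.1) = 117 J/K.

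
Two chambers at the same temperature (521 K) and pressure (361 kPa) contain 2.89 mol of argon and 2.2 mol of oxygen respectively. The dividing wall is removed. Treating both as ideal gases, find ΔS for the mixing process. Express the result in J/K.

Mole fractions: x_A = 2.89/5.09 = 0.568, x_B = 0.432.
ΔS_mix = −R(n_A ln x_A + n_B ln x_B) = −8.314 × (2.89 ln 0.568 + 2.2 ln 0.432) = 28.9 J/K.

ΔS_mix = 28.9 J/K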